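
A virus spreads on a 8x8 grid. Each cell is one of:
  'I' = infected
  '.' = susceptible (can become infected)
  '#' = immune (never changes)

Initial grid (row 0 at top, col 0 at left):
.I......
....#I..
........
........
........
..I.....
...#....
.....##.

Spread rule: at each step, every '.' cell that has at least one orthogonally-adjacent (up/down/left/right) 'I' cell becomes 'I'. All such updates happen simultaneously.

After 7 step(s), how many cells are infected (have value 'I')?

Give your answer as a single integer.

Answer: 60

Derivation:
Step 0 (initial): 3 infected
Step 1: +10 new -> 13 infected
Step 2: +17 new -> 30 infected
Step 3: +18 new -> 48 infected
Step 4: +7 new -> 55 infected
Step 5: +3 new -> 58 infected
Step 6: +1 new -> 59 infected
Step 7: +1 new -> 60 infected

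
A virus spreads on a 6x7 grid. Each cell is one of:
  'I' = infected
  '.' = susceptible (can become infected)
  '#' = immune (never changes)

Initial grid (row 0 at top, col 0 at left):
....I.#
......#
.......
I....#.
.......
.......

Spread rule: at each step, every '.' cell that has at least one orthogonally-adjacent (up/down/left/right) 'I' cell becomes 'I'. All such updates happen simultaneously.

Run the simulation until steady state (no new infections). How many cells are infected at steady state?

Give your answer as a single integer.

Answer: 39

Derivation:
Step 0 (initial): 2 infected
Step 1: +6 new -> 8 infected
Step 2: +9 new -> 17 infected
Step 3: +11 new -> 28 infected
Step 4: +4 new -> 32 infected
Step 5: +4 new -> 36 infected
Step 6: +2 new -> 38 infected
Step 7: +1 new -> 39 infected
Step 8: +0 new -> 39 infected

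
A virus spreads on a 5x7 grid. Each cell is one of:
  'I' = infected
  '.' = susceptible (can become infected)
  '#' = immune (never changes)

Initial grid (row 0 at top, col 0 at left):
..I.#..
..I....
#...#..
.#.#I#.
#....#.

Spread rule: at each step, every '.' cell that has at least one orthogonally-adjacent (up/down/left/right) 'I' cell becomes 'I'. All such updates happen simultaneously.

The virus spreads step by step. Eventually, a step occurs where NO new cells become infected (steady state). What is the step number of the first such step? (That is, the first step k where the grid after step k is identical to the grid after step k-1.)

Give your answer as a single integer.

Answer: 8

Derivation:
Step 0 (initial): 3 infected
Step 1: +6 new -> 9 infected
Step 2: +7 new -> 16 infected
Step 3: +2 new -> 18 infected
Step 4: +4 new -> 22 infected
Step 5: +2 new -> 24 infected
Step 6: +1 new -> 25 infected
Step 7: +1 new -> 26 infected
Step 8: +0 new -> 26 infected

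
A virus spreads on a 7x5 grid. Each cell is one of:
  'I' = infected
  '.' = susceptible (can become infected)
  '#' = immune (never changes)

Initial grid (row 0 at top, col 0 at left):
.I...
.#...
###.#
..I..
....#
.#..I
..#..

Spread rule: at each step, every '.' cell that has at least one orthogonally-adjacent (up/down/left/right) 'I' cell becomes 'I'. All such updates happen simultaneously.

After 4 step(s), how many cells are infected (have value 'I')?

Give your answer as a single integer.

Answer: 25

Derivation:
Step 0 (initial): 3 infected
Step 1: +7 new -> 10 infected
Step 2: +10 new -> 20 infected
Step 3: +3 new -> 23 infected
Step 4: +2 new -> 25 infected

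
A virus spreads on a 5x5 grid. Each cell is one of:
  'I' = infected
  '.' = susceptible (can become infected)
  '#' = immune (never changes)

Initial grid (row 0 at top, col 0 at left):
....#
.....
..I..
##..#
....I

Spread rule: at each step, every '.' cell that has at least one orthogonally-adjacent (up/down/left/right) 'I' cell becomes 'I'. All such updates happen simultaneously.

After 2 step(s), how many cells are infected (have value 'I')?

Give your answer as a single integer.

Answer: 14

Derivation:
Step 0 (initial): 2 infected
Step 1: +5 new -> 7 infected
Step 2: +7 new -> 14 infected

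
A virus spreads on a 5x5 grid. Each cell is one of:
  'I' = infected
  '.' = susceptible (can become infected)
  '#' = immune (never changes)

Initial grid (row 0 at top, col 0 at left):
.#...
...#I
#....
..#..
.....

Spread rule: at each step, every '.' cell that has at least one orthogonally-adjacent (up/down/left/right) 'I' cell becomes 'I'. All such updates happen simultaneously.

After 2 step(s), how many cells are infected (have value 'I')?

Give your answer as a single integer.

Step 0 (initial): 1 infected
Step 1: +2 new -> 3 infected
Step 2: +3 new -> 6 infected

Answer: 6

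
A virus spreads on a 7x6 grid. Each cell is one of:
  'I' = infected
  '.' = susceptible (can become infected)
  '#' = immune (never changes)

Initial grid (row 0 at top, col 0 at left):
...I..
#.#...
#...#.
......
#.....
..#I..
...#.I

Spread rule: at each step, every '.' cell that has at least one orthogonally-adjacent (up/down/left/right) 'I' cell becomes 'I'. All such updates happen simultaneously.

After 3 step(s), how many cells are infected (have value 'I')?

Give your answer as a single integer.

Answer: 26

Derivation:
Step 0 (initial): 3 infected
Step 1: +7 new -> 10 infected
Step 2: +8 new -> 18 infected
Step 3: +8 new -> 26 infected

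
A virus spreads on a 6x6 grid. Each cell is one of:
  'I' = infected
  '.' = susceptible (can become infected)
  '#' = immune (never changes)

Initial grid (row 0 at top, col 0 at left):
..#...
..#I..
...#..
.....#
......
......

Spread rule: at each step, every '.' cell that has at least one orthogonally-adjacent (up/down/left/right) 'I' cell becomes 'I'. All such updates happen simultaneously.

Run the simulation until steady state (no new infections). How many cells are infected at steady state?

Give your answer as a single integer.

Step 0 (initial): 1 infected
Step 1: +2 new -> 3 infected
Step 2: +3 new -> 6 infected
Step 3: +3 new -> 9 infected
Step 4: +2 new -> 11 infected
Step 5: +4 new -> 15 infected
Step 6: +5 new -> 20 infected
Step 7: +4 new -> 24 infected
Step 8: +4 new -> 28 infected
Step 9: +3 new -> 31 infected
Step 10: +1 new -> 32 infected
Step 11: +0 new -> 32 infected

Answer: 32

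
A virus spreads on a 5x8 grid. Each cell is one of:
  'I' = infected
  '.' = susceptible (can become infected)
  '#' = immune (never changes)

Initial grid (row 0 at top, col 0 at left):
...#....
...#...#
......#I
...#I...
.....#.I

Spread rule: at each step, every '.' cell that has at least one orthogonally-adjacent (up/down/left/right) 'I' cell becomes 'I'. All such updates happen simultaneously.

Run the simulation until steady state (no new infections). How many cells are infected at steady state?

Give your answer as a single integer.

Step 0 (initial): 3 infected
Step 1: +5 new -> 8 infected
Step 2: +5 new -> 13 infected
Step 3: +4 new -> 17 infected
Step 4: +6 new -> 23 infected
Step 5: +6 new -> 29 infected
Step 6: +4 new -> 33 infected
Step 7: +1 new -> 34 infected
Step 8: +0 new -> 34 infected

Answer: 34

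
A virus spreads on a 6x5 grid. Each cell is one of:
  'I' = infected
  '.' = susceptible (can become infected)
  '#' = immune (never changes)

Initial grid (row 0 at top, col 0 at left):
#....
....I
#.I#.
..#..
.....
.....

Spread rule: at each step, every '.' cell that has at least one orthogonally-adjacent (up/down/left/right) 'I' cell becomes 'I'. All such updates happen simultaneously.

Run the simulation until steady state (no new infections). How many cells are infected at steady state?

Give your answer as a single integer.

Answer: 26

Derivation:
Step 0 (initial): 2 infected
Step 1: +5 new -> 7 infected
Step 2: +5 new -> 12 infected
Step 3: +6 new -> 18 infected
Step 4: +5 new -> 23 infected
Step 5: +3 new -> 26 infected
Step 6: +0 new -> 26 infected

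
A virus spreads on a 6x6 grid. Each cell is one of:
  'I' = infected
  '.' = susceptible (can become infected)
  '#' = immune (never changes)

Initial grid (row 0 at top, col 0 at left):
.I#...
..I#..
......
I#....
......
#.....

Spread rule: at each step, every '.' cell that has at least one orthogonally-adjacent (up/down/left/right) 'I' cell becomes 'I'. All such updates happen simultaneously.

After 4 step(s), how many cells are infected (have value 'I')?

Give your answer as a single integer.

Answer: 22

Derivation:
Step 0 (initial): 3 infected
Step 1: +5 new -> 8 infected
Step 2: +5 new -> 13 infected
Step 3: +4 new -> 17 infected
Step 4: +5 new -> 22 infected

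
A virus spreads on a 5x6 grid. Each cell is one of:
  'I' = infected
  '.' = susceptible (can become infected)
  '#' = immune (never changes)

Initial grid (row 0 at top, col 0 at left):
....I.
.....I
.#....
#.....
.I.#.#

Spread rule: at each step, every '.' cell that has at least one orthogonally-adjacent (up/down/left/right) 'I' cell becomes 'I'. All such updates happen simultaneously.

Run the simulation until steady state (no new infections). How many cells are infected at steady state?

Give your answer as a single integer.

Answer: 26

Derivation:
Step 0 (initial): 3 infected
Step 1: +7 new -> 10 infected
Step 2: +5 new -> 15 infected
Step 3: +6 new -> 21 infected
Step 4: +3 new -> 24 infected
Step 5: +1 new -> 25 infected
Step 6: +1 new -> 26 infected
Step 7: +0 new -> 26 infected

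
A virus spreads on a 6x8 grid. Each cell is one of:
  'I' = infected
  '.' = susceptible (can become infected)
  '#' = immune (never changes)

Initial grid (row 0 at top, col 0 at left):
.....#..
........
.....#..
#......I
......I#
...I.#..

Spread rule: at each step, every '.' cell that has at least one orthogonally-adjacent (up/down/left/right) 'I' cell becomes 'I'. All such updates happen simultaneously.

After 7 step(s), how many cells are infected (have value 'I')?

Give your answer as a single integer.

Step 0 (initial): 3 infected
Step 1: +7 new -> 10 infected
Step 2: +8 new -> 18 infected
Step 3: +7 new -> 25 infected
Step 4: +7 new -> 32 infected
Step 5: +4 new -> 36 infected
Step 6: +4 new -> 40 infected
Step 7: +2 new -> 42 infected

Answer: 42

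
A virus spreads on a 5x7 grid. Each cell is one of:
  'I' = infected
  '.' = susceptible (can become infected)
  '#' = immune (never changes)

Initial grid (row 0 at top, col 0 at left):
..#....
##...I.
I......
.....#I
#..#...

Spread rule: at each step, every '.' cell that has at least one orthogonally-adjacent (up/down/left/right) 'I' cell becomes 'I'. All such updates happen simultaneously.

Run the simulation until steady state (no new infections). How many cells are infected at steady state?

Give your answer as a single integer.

Answer: 27

Derivation:
Step 0 (initial): 3 infected
Step 1: +8 new -> 11 infected
Step 2: +7 new -> 18 infected
Step 3: +7 new -> 25 infected
Step 4: +2 new -> 27 infected
Step 5: +0 new -> 27 infected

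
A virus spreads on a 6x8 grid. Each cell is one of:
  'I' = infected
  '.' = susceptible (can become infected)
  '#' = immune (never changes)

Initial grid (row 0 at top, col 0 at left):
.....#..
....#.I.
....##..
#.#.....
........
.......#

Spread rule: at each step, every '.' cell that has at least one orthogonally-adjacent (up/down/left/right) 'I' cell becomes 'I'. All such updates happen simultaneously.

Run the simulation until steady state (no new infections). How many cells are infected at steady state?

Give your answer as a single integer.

Step 0 (initial): 1 infected
Step 1: +4 new -> 5 infected
Step 2: +3 new -> 8 infected
Step 3: +3 new -> 11 infected
Step 4: +4 new -> 15 infected
Step 5: +3 new -> 18 infected
Step 6: +3 new -> 21 infected
Step 7: +4 new -> 25 infected
Step 8: +5 new -> 30 infected
Step 9: +7 new -> 37 infected
Step 10: +3 new -> 40 infected
Step 11: +1 new -> 41 infected
Step 12: +0 new -> 41 infected

Answer: 41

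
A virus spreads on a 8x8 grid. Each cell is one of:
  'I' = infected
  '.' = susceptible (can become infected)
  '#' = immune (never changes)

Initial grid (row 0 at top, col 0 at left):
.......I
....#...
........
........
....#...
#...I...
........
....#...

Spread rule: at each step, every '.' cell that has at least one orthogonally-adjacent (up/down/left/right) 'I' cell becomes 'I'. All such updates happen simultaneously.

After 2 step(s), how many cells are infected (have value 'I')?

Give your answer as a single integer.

Step 0 (initial): 2 infected
Step 1: +5 new -> 7 infected
Step 2: +9 new -> 16 infected

Answer: 16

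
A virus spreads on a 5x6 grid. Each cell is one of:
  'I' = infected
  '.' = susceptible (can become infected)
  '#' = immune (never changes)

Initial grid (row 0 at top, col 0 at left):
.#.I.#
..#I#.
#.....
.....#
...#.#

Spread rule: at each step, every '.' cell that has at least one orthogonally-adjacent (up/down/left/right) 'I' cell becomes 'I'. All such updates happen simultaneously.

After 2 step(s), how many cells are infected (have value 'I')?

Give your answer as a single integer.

Answer: 8

Derivation:
Step 0 (initial): 2 infected
Step 1: +3 new -> 5 infected
Step 2: +3 new -> 8 infected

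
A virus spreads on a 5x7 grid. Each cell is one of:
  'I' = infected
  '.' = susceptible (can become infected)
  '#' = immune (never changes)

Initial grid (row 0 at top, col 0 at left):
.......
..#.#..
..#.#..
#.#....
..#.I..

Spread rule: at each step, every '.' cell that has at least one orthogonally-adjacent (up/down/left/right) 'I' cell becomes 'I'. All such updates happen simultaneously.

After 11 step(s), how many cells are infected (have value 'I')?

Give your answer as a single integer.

Step 0 (initial): 1 infected
Step 1: +3 new -> 4 infected
Step 2: +3 new -> 7 infected
Step 3: +3 new -> 10 infected
Step 4: +3 new -> 13 infected
Step 5: +3 new -> 16 infected
Step 6: +3 new -> 19 infected
Step 7: +1 new -> 20 infected
Step 8: +2 new -> 22 infected
Step 9: +2 new -> 24 infected
Step 10: +2 new -> 26 infected
Step 11: +1 new -> 27 infected

Answer: 27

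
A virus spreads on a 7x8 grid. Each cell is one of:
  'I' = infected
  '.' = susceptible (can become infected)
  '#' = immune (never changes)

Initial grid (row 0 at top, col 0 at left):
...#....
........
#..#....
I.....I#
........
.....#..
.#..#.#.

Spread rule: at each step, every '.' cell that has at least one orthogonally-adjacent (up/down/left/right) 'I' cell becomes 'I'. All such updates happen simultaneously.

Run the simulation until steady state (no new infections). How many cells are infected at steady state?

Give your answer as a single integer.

Answer: 47

Derivation:
Step 0 (initial): 2 infected
Step 1: +5 new -> 7 infected
Step 2: +11 new -> 18 infected
Step 3: +12 new -> 30 infected
Step 4: +10 new -> 40 infected
Step 5: +6 new -> 46 infected
Step 6: +1 new -> 47 infected
Step 7: +0 new -> 47 infected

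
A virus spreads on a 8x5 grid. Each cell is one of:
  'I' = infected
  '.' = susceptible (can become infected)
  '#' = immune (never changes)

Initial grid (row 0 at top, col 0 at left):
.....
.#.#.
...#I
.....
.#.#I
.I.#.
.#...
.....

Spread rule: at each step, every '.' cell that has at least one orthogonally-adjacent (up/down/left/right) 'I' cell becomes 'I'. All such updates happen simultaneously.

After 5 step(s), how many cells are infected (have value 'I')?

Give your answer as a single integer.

Step 0 (initial): 3 infected
Step 1: +5 new -> 8 infected
Step 2: +7 new -> 15 infected
Step 3: +7 new -> 22 infected
Step 4: +6 new -> 28 infected
Step 5: +4 new -> 32 infected

Answer: 32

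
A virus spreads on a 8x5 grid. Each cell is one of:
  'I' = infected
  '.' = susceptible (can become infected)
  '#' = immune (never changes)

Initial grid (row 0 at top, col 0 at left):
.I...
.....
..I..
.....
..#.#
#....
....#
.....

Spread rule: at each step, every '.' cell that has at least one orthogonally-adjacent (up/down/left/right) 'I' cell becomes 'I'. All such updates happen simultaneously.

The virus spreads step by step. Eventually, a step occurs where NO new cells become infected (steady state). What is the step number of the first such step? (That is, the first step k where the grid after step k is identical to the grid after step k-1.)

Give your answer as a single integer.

Step 0 (initial): 2 infected
Step 1: +7 new -> 9 infected
Step 2: +7 new -> 16 infected
Step 3: +6 new -> 22 infected
Step 4: +3 new -> 25 infected
Step 5: +4 new -> 29 infected
Step 6: +4 new -> 33 infected
Step 7: +3 new -> 36 infected
Step 8: +0 new -> 36 infected

Answer: 8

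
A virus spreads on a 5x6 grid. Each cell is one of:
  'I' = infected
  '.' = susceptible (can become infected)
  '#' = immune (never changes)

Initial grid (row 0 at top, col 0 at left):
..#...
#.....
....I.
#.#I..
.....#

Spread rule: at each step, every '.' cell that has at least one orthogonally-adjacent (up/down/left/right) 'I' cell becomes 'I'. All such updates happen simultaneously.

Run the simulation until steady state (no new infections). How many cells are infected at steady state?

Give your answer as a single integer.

Answer: 25

Derivation:
Step 0 (initial): 2 infected
Step 1: +5 new -> 7 infected
Step 2: +7 new -> 14 infected
Step 3: +5 new -> 19 infected
Step 4: +4 new -> 23 infected
Step 5: +1 new -> 24 infected
Step 6: +1 new -> 25 infected
Step 7: +0 new -> 25 infected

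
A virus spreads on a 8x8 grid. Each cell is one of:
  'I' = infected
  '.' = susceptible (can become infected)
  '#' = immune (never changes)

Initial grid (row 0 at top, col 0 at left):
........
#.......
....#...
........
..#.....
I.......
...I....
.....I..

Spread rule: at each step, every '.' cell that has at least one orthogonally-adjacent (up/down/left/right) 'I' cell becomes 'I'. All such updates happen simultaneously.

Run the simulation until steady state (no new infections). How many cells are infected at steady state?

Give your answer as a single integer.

Answer: 61

Derivation:
Step 0 (initial): 3 infected
Step 1: +10 new -> 13 infected
Step 2: +11 new -> 24 infected
Step 3: +8 new -> 32 infected
Step 4: +7 new -> 39 infected
Step 5: +6 new -> 45 infected
Step 6: +7 new -> 52 infected
Step 7: +6 new -> 58 infected
Step 8: +2 new -> 60 infected
Step 9: +1 new -> 61 infected
Step 10: +0 new -> 61 infected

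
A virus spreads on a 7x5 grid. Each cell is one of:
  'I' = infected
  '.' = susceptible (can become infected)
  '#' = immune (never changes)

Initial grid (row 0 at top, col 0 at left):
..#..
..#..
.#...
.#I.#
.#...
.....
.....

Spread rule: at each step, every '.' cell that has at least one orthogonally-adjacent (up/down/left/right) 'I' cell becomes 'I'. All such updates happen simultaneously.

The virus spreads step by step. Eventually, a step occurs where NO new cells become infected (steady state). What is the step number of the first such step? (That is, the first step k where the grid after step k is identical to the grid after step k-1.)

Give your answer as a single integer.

Answer: 11

Derivation:
Step 0 (initial): 1 infected
Step 1: +3 new -> 4 infected
Step 2: +3 new -> 7 infected
Step 3: +6 new -> 13 infected
Step 4: +6 new -> 19 infected
Step 5: +4 new -> 23 infected
Step 6: +1 new -> 24 infected
Step 7: +1 new -> 25 infected
Step 8: +1 new -> 26 infected
Step 9: +2 new -> 28 infected
Step 10: +1 new -> 29 infected
Step 11: +0 new -> 29 infected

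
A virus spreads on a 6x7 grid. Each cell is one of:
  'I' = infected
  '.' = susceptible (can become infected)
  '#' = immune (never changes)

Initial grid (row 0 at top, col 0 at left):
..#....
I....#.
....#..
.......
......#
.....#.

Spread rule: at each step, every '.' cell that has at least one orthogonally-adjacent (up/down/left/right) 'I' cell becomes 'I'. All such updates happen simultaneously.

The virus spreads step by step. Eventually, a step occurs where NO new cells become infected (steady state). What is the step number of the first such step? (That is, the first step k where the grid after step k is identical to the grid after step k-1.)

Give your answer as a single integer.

Step 0 (initial): 1 infected
Step 1: +3 new -> 4 infected
Step 2: +4 new -> 8 infected
Step 3: +4 new -> 12 infected
Step 4: +6 new -> 18 infected
Step 5: +4 new -> 22 infected
Step 6: +4 new -> 26 infected
Step 7: +4 new -> 30 infected
Step 8: +5 new -> 35 infected
Step 9: +1 new -> 36 infected
Step 10: +0 new -> 36 infected

Answer: 10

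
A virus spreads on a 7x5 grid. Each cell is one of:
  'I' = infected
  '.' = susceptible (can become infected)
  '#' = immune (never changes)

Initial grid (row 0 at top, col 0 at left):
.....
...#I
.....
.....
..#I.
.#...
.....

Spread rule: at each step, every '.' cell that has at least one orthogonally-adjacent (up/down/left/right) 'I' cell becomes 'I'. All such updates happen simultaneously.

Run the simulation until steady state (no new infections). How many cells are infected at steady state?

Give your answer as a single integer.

Step 0 (initial): 2 infected
Step 1: +5 new -> 7 infected
Step 2: +7 new -> 14 infected
Step 3: +5 new -> 19 infected
Step 4: +6 new -> 25 infected
Step 5: +5 new -> 30 infected
Step 6: +2 new -> 32 infected
Step 7: +0 new -> 32 infected

Answer: 32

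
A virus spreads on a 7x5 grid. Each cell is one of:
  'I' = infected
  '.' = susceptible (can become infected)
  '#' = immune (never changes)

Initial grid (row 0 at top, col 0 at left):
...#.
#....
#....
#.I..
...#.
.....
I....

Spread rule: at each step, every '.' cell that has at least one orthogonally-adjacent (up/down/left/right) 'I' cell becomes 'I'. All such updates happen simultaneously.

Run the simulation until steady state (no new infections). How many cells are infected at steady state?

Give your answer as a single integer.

Step 0 (initial): 2 infected
Step 1: +6 new -> 8 infected
Step 2: +9 new -> 17 infected
Step 3: +7 new -> 24 infected
Step 4: +4 new -> 28 infected
Step 5: +2 new -> 30 infected
Step 6: +0 new -> 30 infected

Answer: 30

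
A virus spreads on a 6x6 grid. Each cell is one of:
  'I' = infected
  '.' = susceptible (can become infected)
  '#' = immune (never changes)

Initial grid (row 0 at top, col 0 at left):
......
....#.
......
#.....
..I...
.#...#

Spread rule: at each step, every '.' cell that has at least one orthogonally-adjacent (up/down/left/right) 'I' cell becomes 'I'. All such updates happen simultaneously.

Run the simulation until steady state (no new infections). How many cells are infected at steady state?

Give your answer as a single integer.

Step 0 (initial): 1 infected
Step 1: +4 new -> 5 infected
Step 2: +6 new -> 11 infected
Step 3: +7 new -> 18 infected
Step 4: +6 new -> 24 infected
Step 5: +4 new -> 28 infected
Step 6: +3 new -> 31 infected
Step 7: +1 new -> 32 infected
Step 8: +0 new -> 32 infected

Answer: 32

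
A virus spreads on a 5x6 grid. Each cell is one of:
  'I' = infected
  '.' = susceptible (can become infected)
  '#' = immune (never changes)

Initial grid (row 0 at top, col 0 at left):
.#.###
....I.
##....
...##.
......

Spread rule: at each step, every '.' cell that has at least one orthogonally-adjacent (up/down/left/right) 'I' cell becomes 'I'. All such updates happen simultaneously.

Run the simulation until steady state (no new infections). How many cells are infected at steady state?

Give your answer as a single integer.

Answer: 22

Derivation:
Step 0 (initial): 1 infected
Step 1: +3 new -> 4 infected
Step 2: +3 new -> 7 infected
Step 3: +4 new -> 11 infected
Step 4: +3 new -> 14 infected
Step 5: +4 new -> 18 infected
Step 6: +3 new -> 21 infected
Step 7: +1 new -> 22 infected
Step 8: +0 new -> 22 infected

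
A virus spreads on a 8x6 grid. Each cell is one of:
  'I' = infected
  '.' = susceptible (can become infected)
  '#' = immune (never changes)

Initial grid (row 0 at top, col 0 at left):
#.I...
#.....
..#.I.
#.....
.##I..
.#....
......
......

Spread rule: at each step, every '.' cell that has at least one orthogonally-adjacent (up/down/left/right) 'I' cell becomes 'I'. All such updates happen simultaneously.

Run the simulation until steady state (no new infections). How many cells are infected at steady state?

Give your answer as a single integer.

Step 0 (initial): 3 infected
Step 1: +10 new -> 13 infected
Step 2: +10 new -> 23 infected
Step 3: +7 new -> 30 infected
Step 4: +5 new -> 35 infected
Step 5: +3 new -> 38 infected
Step 6: +2 new -> 40 infected
Step 7: +1 new -> 41 infected
Step 8: +0 new -> 41 infected

Answer: 41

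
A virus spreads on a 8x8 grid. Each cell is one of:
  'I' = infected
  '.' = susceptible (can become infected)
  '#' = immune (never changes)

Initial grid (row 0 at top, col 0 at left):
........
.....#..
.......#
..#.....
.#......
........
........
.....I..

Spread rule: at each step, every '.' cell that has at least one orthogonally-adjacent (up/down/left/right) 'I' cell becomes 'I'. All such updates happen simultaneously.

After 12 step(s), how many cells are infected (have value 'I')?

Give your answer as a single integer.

Answer: 60

Derivation:
Step 0 (initial): 1 infected
Step 1: +3 new -> 4 infected
Step 2: +5 new -> 9 infected
Step 3: +6 new -> 15 infected
Step 4: +7 new -> 22 infected
Step 5: +8 new -> 30 infected
Step 6: +7 new -> 37 infected
Step 7: +4 new -> 41 infected
Step 8: +6 new -> 47 infected
Step 9: +6 new -> 53 infected
Step 10: +4 new -> 57 infected
Step 11: +2 new -> 59 infected
Step 12: +1 new -> 60 infected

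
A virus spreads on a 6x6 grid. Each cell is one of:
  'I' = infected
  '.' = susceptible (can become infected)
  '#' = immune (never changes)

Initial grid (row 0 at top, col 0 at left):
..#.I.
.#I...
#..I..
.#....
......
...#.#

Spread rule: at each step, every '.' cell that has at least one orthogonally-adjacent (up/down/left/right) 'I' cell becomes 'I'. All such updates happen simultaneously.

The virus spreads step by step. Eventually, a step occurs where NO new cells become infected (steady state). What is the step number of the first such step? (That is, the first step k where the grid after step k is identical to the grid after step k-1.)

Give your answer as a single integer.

Answer: 7

Derivation:
Step 0 (initial): 3 infected
Step 1: +7 new -> 10 infected
Step 2: +6 new -> 16 infected
Step 3: +3 new -> 19 infected
Step 4: +4 new -> 23 infected
Step 5: +2 new -> 25 infected
Step 6: +2 new -> 27 infected
Step 7: +0 new -> 27 infected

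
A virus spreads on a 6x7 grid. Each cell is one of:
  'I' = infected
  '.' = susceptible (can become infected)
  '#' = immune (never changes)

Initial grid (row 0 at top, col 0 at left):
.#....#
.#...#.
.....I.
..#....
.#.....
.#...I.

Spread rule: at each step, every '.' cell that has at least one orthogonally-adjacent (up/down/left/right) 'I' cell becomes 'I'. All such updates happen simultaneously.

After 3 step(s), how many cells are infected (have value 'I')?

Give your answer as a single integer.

Answer: 22

Derivation:
Step 0 (initial): 2 infected
Step 1: +6 new -> 8 infected
Step 2: +8 new -> 16 infected
Step 3: +6 new -> 22 infected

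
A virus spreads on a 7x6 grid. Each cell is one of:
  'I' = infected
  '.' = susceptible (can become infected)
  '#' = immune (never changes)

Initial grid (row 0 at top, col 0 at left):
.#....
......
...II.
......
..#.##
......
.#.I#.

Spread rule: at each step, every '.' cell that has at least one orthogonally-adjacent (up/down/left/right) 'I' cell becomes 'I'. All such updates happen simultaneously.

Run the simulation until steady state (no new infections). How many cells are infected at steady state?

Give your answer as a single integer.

Step 0 (initial): 3 infected
Step 1: +8 new -> 11 infected
Step 2: +10 new -> 21 infected
Step 3: +7 new -> 28 infected
Step 4: +5 new -> 33 infected
Step 5: +3 new -> 36 infected
Step 6: +0 new -> 36 infected

Answer: 36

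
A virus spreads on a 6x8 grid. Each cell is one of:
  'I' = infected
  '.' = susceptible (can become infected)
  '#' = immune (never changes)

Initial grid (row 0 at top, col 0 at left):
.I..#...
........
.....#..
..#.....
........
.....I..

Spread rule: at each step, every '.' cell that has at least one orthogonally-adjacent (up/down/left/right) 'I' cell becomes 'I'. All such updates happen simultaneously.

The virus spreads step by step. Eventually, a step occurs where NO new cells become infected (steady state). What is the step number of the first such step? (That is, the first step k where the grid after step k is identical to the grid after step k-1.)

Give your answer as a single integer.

Answer: 8

Derivation:
Step 0 (initial): 2 infected
Step 1: +6 new -> 8 infected
Step 2: +9 new -> 17 infected
Step 3: +9 new -> 26 infected
Step 4: +10 new -> 36 infected
Step 5: +5 new -> 41 infected
Step 6: +3 new -> 44 infected
Step 7: +1 new -> 45 infected
Step 8: +0 new -> 45 infected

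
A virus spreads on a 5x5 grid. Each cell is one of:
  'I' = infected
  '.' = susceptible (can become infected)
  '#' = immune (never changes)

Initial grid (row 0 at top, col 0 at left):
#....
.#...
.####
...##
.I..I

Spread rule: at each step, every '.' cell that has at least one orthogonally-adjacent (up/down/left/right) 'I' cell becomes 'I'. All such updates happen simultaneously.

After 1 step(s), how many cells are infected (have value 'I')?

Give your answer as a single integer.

Step 0 (initial): 2 infected
Step 1: +4 new -> 6 infected

Answer: 6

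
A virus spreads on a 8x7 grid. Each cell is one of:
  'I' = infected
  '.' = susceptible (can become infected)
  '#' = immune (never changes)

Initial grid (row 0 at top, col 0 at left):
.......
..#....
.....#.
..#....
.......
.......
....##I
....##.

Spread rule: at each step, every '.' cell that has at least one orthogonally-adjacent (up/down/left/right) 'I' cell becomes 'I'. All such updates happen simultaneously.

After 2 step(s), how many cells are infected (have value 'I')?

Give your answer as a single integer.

Answer: 5

Derivation:
Step 0 (initial): 1 infected
Step 1: +2 new -> 3 infected
Step 2: +2 new -> 5 infected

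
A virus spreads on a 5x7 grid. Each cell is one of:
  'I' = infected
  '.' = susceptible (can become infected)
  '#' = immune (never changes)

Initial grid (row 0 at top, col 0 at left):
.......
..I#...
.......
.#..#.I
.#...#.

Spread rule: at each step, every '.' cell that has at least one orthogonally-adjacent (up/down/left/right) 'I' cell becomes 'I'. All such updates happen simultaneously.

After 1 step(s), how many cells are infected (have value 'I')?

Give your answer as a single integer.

Answer: 8

Derivation:
Step 0 (initial): 2 infected
Step 1: +6 new -> 8 infected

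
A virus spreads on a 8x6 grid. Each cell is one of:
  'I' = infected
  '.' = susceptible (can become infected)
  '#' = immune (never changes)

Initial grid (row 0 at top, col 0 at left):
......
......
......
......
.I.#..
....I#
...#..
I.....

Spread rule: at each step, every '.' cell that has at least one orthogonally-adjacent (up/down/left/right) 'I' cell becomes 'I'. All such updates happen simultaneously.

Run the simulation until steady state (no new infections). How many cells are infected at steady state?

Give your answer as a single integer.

Step 0 (initial): 3 infected
Step 1: +9 new -> 12 infected
Step 2: +11 new -> 23 infected
Step 3: +9 new -> 32 infected
Step 4: +6 new -> 38 infected
Step 5: +5 new -> 43 infected
Step 6: +2 new -> 45 infected
Step 7: +0 new -> 45 infected

Answer: 45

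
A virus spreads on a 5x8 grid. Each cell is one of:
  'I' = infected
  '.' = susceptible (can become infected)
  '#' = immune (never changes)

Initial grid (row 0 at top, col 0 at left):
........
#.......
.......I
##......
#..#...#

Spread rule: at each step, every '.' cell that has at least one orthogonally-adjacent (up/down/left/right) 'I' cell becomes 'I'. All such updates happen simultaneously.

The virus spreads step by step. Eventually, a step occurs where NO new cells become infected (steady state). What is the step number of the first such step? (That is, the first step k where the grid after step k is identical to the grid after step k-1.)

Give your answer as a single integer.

Answer: 10

Derivation:
Step 0 (initial): 1 infected
Step 1: +3 new -> 4 infected
Step 2: +4 new -> 8 infected
Step 3: +5 new -> 13 infected
Step 4: +5 new -> 18 infected
Step 5: +5 new -> 23 infected
Step 6: +4 new -> 27 infected
Step 7: +4 new -> 31 infected
Step 8: +2 new -> 33 infected
Step 9: +1 new -> 34 infected
Step 10: +0 new -> 34 infected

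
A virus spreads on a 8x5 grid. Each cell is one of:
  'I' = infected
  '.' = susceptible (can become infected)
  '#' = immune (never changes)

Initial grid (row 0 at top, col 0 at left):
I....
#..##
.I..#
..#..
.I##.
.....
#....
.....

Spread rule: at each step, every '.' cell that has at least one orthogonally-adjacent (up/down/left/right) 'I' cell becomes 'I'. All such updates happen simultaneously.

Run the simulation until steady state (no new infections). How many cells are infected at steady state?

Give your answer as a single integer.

Answer: 32

Derivation:
Step 0 (initial): 3 infected
Step 1: +7 new -> 10 infected
Step 2: +7 new -> 17 infected
Step 3: +5 new -> 22 infected
Step 4: +6 new -> 28 infected
Step 5: +3 new -> 31 infected
Step 6: +1 new -> 32 infected
Step 7: +0 new -> 32 infected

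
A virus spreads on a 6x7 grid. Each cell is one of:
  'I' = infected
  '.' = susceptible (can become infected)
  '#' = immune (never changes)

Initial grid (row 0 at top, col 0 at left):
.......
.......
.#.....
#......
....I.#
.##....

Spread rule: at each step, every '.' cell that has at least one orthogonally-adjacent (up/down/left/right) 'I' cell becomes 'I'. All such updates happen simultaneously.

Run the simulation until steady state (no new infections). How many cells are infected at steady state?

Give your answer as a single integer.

Answer: 37

Derivation:
Step 0 (initial): 1 infected
Step 1: +4 new -> 5 infected
Step 2: +6 new -> 11 infected
Step 3: +7 new -> 18 infected
Step 4: +7 new -> 25 infected
Step 5: +5 new -> 30 infected
Step 6: +3 new -> 33 infected
Step 7: +2 new -> 35 infected
Step 8: +2 new -> 37 infected
Step 9: +0 new -> 37 infected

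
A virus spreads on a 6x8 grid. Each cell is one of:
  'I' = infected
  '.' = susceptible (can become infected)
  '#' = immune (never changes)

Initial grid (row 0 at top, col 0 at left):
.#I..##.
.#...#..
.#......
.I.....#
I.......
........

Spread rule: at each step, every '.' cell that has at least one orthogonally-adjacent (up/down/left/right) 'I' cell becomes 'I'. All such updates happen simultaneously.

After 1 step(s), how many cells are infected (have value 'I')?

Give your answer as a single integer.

Answer: 9

Derivation:
Step 0 (initial): 3 infected
Step 1: +6 new -> 9 infected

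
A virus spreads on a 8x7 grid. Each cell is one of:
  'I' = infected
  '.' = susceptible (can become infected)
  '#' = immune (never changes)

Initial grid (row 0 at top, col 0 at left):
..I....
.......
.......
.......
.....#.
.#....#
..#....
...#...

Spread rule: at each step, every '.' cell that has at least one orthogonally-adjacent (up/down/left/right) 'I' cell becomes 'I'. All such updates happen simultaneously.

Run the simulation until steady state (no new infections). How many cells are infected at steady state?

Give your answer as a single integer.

Step 0 (initial): 1 infected
Step 1: +3 new -> 4 infected
Step 2: +5 new -> 9 infected
Step 3: +6 new -> 15 infected
Step 4: +7 new -> 22 infected
Step 5: +7 new -> 29 infected
Step 6: +5 new -> 34 infected
Step 7: +4 new -> 38 infected
Step 8: +4 new -> 42 infected
Step 9: +4 new -> 46 infected
Step 10: +3 new -> 49 infected
Step 11: +2 new -> 51 infected
Step 12: +0 new -> 51 infected

Answer: 51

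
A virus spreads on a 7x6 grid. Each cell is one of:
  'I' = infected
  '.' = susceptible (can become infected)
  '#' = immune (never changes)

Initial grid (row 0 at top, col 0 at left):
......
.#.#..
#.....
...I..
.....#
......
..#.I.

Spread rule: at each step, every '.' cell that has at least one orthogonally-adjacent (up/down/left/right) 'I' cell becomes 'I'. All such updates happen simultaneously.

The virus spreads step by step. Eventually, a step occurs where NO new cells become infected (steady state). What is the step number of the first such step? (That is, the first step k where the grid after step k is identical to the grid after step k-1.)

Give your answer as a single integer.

Step 0 (initial): 2 infected
Step 1: +7 new -> 9 infected
Step 2: +8 new -> 17 infected
Step 3: +7 new -> 24 infected
Step 4: +5 new -> 29 infected
Step 5: +5 new -> 34 infected
Step 6: +2 new -> 36 infected
Step 7: +1 new -> 37 infected
Step 8: +0 new -> 37 infected

Answer: 8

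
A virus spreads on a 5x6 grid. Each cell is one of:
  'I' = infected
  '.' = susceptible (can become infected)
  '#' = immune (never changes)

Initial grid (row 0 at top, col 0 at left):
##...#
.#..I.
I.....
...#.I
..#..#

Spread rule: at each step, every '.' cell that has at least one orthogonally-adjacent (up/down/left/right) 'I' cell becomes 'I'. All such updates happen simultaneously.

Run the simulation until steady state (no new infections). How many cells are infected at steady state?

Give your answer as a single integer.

Step 0 (initial): 3 infected
Step 1: +9 new -> 12 infected
Step 2: +7 new -> 19 infected
Step 3: +4 new -> 23 infected
Step 4: +0 new -> 23 infected

Answer: 23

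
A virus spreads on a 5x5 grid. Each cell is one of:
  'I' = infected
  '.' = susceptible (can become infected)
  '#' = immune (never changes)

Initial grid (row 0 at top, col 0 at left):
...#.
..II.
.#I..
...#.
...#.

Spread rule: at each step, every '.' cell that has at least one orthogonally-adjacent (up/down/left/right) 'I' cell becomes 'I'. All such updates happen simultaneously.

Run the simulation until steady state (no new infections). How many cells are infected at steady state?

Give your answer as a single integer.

Step 0 (initial): 3 infected
Step 1: +5 new -> 8 infected
Step 2: +6 new -> 14 infected
Step 3: +5 new -> 19 infected
Step 4: +2 new -> 21 infected
Step 5: +0 new -> 21 infected

Answer: 21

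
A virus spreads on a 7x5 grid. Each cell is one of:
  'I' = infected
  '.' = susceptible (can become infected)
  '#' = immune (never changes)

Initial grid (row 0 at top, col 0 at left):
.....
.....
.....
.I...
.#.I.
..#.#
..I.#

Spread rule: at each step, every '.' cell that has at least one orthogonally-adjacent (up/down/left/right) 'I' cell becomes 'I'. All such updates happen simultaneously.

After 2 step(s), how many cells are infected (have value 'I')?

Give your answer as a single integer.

Step 0 (initial): 3 infected
Step 1: +9 new -> 12 infected
Step 2: +8 new -> 20 infected

Answer: 20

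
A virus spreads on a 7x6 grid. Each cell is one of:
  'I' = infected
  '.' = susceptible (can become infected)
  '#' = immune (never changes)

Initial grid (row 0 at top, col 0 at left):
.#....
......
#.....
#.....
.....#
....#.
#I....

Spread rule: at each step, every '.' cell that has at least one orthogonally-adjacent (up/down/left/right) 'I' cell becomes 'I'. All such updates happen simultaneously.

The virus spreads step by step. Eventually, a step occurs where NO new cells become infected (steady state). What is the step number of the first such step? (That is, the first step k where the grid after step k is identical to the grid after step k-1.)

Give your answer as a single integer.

Answer: 11

Derivation:
Step 0 (initial): 1 infected
Step 1: +2 new -> 3 infected
Step 2: +4 new -> 7 infected
Step 3: +5 new -> 12 infected
Step 4: +4 new -> 16 infected
Step 5: +5 new -> 21 infected
Step 6: +4 new -> 25 infected
Step 7: +5 new -> 30 infected
Step 8: +3 new -> 33 infected
Step 9: +2 new -> 35 infected
Step 10: +1 new -> 36 infected
Step 11: +0 new -> 36 infected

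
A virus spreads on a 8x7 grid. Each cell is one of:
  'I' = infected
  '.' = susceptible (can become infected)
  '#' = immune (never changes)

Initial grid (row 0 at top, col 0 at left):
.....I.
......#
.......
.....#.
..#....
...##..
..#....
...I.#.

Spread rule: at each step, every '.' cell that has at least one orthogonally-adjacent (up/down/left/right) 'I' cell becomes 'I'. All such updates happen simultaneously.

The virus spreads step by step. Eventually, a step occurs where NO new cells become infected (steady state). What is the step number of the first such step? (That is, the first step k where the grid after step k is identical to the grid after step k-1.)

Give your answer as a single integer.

Answer: 8

Derivation:
Step 0 (initial): 2 infected
Step 1: +6 new -> 8 infected
Step 2: +5 new -> 13 infected
Step 3: +7 new -> 20 infected
Step 4: +9 new -> 29 infected
Step 5: +12 new -> 41 infected
Step 6: +6 new -> 47 infected
Step 7: +2 new -> 49 infected
Step 8: +0 new -> 49 infected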